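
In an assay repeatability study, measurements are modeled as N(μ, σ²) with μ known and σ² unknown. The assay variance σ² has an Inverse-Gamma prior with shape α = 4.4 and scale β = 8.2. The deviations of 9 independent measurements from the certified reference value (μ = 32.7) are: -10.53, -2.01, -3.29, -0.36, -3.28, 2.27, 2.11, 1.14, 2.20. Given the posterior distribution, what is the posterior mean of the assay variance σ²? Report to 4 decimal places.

With known mean μ and an Inverse-Gamma(α, β) prior on σ², the Normal likelihood is conjugate: posterior is Inv-Gamma(α + n/2, β + Σ(xᵢ−μ)²/2).
Σ(xᵢ−μ)² = (-10.53)² + (-2.01)² + (-3.29)² + (-0.36)² + (-3.28)² + (2.27)² + (2.11)² + (1.14)² + (2.20)² = 152.3777.
Posterior: Inv-Gamma(4.4 + 9/2, 8.2 + 152.3777/2) = Inv-Gamma(8.90, 84.38885).
E[σ²|data] = β/(α−1) = 84.38885/7.90 = 10.6821.

10.6821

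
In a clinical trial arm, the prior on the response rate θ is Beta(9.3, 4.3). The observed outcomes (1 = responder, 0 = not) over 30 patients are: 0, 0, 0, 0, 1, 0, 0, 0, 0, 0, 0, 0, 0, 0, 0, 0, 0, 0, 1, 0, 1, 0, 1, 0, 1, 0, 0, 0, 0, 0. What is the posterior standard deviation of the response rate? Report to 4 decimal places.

The Beta prior is conjugate to a Binomial/Bernoulli likelihood; the update adds successes to α and failures to β.
Posterior: Beta(α+k, β+n−k) = Beta(9.3+5, 4.3+25) = Beta(14.3, 29.3).
Var = αβ/((α+β)²(α+β+1)) = 14.3·29.3/(43.6²·44.6) = 0.00494192; SD = √0.00494192 = 0.0703.

0.0703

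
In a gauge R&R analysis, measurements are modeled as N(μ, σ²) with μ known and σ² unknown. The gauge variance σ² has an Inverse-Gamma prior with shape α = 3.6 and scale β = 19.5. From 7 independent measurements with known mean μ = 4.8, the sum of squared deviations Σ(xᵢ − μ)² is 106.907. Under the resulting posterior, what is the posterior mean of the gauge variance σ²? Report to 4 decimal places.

With known mean μ and an Inverse-Gamma(α, β) prior on σ², the Normal likelihood is conjugate: posterior is Inv-Gamma(α + n/2, β + Σ(xᵢ−μ)²/2).
Posterior: Inv-Gamma(3.6 + 7/2, 19.5 + 106.907/2) = Inv-Gamma(7.10, 72.9535).
E[σ²|data] = β/(α−1) = 72.9535/6.10 = 11.9596.

11.9596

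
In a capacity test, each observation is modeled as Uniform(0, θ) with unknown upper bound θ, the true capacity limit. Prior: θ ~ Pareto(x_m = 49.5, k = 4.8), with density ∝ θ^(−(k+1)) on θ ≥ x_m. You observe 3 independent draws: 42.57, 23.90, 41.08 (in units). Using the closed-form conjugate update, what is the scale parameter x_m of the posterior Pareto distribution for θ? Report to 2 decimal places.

49.50

A Pareto(scale x_m, shape k) prior on the upper bound θ of Uniform(0, θ) is conjugate: posterior is Pareto(max(x_m, max xᵢ), k + n).
Sample maximum = 42.57; prior scale x_m = 49.5 → posterior scale = max = 49.50.
Posterior shape = 4.8 + 3 = 7.8.
Posterior scale x_m = 49.50.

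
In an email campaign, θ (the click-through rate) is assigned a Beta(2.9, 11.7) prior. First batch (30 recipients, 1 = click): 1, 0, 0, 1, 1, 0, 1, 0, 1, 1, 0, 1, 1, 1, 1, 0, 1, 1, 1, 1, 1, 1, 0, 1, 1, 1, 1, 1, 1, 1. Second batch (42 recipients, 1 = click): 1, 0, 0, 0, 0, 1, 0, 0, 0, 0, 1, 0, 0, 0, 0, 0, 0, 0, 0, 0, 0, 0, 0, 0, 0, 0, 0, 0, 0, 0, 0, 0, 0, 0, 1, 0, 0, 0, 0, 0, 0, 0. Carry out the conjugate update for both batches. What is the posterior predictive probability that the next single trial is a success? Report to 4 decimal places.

The Beta prior is conjugate to a Binomial/Bernoulli likelihood; the update adds successes to α and failures to β.
After batch 1: Beta(2.9+23, 11.7+7) = Beta(25.9, 18.7).
After batch 2: Beta(25.9+4, 18.7+38) = Beta(29.9, 56.7).
For a single future Bernoulli trial, P(success | data) = α/(α+β) = 0.3453.

0.3453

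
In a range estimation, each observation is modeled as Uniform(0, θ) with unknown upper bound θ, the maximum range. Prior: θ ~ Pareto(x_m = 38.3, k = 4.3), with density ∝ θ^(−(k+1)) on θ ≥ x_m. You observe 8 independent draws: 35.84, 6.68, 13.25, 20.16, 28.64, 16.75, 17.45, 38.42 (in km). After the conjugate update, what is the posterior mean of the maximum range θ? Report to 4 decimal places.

41.8200

A Pareto(scale x_m, shape k) prior on the upper bound θ of Uniform(0, θ) is conjugate: posterior is Pareto(max(x_m, max xᵢ), k + n).
Sample maximum = 38.42; prior scale x_m = 38.3 → posterior scale = max = 38.42.
Posterior shape = 4.3 + 8 = 12.3.
E[θ|data] = k·x_m/(k−1) = 12.3·38.42/11.3 = 41.8200.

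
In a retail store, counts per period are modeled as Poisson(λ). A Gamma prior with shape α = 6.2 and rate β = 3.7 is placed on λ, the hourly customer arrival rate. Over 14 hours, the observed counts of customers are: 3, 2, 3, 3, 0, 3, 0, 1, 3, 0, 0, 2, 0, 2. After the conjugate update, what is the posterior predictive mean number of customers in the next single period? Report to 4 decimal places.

With a Gamma(shape α, rate β) prior, the Poisson likelihood is conjugate: the posterior is Gamma(α + ΣXᵢ, β + n).
Sum of counts S = 22 over n = 14 hours.
Posterior: Gamma(α+S, β+n) = Gamma(6.2+22, 3.7+14) = Gamma(28.2, 17.7).
The predictive distribution for one future period is NegBinom with mean α/β = 1.5932.

1.5932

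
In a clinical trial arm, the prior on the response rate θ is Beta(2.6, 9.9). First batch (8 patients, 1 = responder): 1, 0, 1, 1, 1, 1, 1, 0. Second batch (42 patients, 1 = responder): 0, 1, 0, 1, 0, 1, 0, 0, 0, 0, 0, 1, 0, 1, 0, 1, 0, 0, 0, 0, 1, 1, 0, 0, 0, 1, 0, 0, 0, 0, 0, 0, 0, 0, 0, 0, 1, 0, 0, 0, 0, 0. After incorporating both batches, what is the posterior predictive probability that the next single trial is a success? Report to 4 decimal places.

The Beta prior is conjugate to a Binomial/Bernoulli likelihood; the update adds successes to α and failures to β.
After batch 1: Beta(2.6+6, 9.9+2) = Beta(8.6, 11.9).
After batch 2: Beta(8.6+10, 11.9+32) = Beta(18.6, 43.9).
For a single future Bernoulli trial, P(success | data) = α/(α+β) = 0.2976.

0.2976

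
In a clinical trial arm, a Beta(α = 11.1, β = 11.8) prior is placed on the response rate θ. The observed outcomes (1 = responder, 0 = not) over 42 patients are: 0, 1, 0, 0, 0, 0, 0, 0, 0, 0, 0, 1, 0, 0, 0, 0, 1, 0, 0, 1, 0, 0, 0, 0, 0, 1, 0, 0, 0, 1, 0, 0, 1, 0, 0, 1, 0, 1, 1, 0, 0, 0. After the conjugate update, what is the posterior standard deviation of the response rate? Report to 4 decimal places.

0.0577

The Beta prior is conjugate to a Binomial/Bernoulli likelihood; the update adds successes to α and failures to β.
Posterior: Beta(α+k, β+n−k) = Beta(11.1+10, 11.8+32) = Beta(21.1, 43.8).
Var = αβ/((α+β)²(α+β+1)) = 21.1·43.8/(64.9²·65.9) = 0.00332952; SD = √0.00332952 = 0.0577.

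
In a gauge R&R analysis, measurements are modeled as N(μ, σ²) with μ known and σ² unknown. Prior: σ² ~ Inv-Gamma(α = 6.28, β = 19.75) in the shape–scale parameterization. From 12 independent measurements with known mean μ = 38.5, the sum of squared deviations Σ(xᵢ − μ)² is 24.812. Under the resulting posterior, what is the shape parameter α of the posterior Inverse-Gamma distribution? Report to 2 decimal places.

12.28

With known mean μ and an Inverse-Gamma(α, β) prior on σ², the Normal likelihood is conjugate: posterior is Inv-Gamma(α + n/2, β + Σ(xᵢ−μ)²/2).
Posterior: Inv-Gamma(6.28 + 12/2, 19.75 + 24.812/2) = Inv-Gamma(12.28, 32.1560).
Posterior α = 12.28.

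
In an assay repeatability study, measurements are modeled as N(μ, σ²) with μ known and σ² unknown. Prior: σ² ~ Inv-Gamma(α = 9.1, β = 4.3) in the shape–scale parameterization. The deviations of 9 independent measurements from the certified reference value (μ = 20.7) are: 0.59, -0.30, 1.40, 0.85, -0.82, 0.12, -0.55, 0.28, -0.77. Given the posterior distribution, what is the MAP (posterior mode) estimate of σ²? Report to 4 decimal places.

0.4583

With known mean μ and an Inverse-Gamma(α, β) prior on σ², the Normal likelihood is conjugate: posterior is Inv-Gamma(α + n/2, β + Σ(xᵢ−μ)²/2).
Σ(xᵢ−μ)² = (0.59)² + (-0.30)² + (1.40)² + (0.85)² + (-0.82)² + (0.12)² + (-0.55)² + (0.28)² + (-0.77)² = 4.7812.
Posterior: Inv-Gamma(9.1 + 9/2, 4.3 + 4.7812/2) = Inv-Gamma(13.60, 6.69060).
Mode = β/(α+1) = 6.69060/14.60 = 0.4583.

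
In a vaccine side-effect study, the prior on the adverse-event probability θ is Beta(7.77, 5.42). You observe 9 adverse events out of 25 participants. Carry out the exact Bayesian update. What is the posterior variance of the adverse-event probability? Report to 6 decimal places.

The Beta prior is conjugate to a Binomial/Bernoulli likelihood; the update adds successes to α and failures to β.
Posterior: Beta(α+k, β+n−k) = Beta(7.77+9, 5.42+16) = Beta(16.77, 21.42).
Var = αβ/((α+β)²(α+β+1)) = 16.77·21.42/(38.19²·39.19) = 0.006285.

0.006285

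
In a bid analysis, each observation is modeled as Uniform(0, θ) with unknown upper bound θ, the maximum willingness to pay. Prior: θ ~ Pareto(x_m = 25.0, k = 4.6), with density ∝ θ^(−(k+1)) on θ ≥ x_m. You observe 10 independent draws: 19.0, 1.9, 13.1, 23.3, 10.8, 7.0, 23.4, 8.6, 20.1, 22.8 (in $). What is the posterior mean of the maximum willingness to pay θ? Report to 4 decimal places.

A Pareto(scale x_m, shape k) prior on the upper bound θ of Uniform(0, θ) is conjugate: posterior is Pareto(max(x_m, max xᵢ), k + n).
Sample maximum = 23.4; prior scale x_m = 25.0 → posterior scale = max = 25.0.
Posterior shape = 4.6 + 10 = 14.6.
E[θ|data] = k·x_m/(k−1) = 14.6·25.0/13.6 = 26.8382.

26.8382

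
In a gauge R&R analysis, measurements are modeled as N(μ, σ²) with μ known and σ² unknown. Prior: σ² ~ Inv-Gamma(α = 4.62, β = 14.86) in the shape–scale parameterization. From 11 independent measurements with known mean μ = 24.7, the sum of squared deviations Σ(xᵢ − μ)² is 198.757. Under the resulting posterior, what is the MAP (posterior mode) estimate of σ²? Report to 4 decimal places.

10.2732

With known mean μ and an Inverse-Gamma(α, β) prior on σ², the Normal likelihood is conjugate: posterior is Inv-Gamma(α + n/2, β + Σ(xᵢ−μ)²/2).
Posterior: Inv-Gamma(4.62 + 11/2, 14.86 + 198.757/2) = Inv-Gamma(10.12, 114.2385).
Mode = β/(α+1) = 114.2385/11.12 = 10.2732.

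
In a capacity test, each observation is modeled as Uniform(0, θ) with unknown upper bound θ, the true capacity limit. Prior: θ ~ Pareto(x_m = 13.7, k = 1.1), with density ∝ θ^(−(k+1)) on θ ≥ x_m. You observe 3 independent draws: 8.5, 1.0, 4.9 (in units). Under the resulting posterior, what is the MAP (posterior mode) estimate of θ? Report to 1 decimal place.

A Pareto(scale x_m, shape k) prior on the upper bound θ of Uniform(0, θ) is conjugate: posterior is Pareto(max(x_m, max xᵢ), k + n).
Sample maximum = 8.5; prior scale x_m = 13.7 → posterior scale = max = 13.7.
Posterior shape = 1.1 + 3 = 4.1.
The Pareto density is decreasing on [x_m, ∞), so the mode is x_m = 13.7.

13.7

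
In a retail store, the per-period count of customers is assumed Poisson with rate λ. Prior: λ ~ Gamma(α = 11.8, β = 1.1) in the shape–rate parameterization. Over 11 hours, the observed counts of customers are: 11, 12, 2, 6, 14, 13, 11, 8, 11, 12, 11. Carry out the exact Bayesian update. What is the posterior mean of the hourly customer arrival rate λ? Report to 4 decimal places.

10.1488

With a Gamma(shape α, rate β) prior, the Poisson likelihood is conjugate: the posterior is Gamma(α + ΣXᵢ, β + n).
Sum of counts S = 111 over n = 11 hours.
Posterior: Gamma(α+S, β+n) = Gamma(11.8+111, 1.1+11) = Gamma(122.8, 12.1).
Posterior mean = α/β = 122.8/12.1 = 10.1488.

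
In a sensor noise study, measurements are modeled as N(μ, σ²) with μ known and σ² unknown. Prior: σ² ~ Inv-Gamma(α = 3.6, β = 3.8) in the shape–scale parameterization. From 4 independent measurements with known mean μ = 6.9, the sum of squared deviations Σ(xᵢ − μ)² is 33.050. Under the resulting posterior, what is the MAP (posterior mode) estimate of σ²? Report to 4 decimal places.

With known mean μ and an Inverse-Gamma(α, β) prior on σ², the Normal likelihood is conjugate: posterior is Inv-Gamma(α + n/2, β + Σ(xᵢ−μ)²/2).
Posterior: Inv-Gamma(3.6 + 4/2, 3.8 + 33.050/2) = Inv-Gamma(5.60, 20.3250).
Mode = β/(α+1) = 20.3250/6.60 = 3.0795.

3.0795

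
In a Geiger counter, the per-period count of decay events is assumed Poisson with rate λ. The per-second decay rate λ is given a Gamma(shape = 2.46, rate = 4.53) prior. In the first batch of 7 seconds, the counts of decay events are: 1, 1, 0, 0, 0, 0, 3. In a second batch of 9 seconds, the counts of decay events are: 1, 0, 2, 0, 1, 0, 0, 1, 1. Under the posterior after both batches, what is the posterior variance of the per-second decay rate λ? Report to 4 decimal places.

With a Gamma(shape α, rate β) prior, the Poisson likelihood is conjugate: the posterior is Gamma(α + ΣXᵢ, β + n).
Batch 1: sum of counts S = 5 over n = 7 seconds.
After batch 1: Gamma(α+S, β+n) = Gamma(2.46+5, 4.53+7) = Gamma(7.46, 11.53).
Batch 2: sum of counts S = 6 over n = 9 seconds.
After batch 2: Gamma(α+S, β+n) = Gamma(7.46+6, 11.53+9) = Gamma(13.46, 20.53).
Var = α/β² = 13.46/20.53² = 0.0319.

0.0319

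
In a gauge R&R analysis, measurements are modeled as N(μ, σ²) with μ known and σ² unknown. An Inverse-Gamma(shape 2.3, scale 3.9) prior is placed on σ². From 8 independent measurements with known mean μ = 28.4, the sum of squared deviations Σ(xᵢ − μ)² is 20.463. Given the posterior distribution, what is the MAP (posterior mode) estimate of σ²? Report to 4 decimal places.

1.9358

With known mean μ and an Inverse-Gamma(α, β) prior on σ², the Normal likelihood is conjugate: posterior is Inv-Gamma(α + n/2, β + Σ(xᵢ−μ)²/2).
Posterior: Inv-Gamma(2.3 + 8/2, 3.9 + 20.463/2) = Inv-Gamma(6.30, 14.1315).
Mode = β/(α+1) = 14.1315/7.30 = 1.9358.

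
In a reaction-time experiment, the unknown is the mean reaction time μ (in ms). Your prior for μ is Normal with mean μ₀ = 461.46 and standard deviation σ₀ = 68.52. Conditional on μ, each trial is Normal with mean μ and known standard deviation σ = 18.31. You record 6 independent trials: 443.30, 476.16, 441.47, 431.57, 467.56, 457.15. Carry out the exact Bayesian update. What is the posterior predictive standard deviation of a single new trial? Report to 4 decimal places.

For Normal data with known variance σ², a Normal(μ₀, σ₀²) prior on μ is conjugate. Posterior precision = 1/σ₀² + n/σ²; posterior mean is the precision-weighted average of μ₀ and x̄.
σ₀² = 68.52² = 4694.9904, σ² = 18.31² = 335.2561; σ² + n·σ₀² = 335.2561 + 6·4694.9904 = 28505.1985.
Posterior precision = 1/σ₀² + n/σ² = 1/4694.9904 + 6/335.2561 = (σ² + n·σ₀²)/(σ₀²σ²) = 28505.1985/(4694.9904·335.2561); posterior variance σₙ² = σ₀²σ²/(σ² + n·σ₀²) = 4694.9904·335.2561/28505.1985 = 55.218846.
Predictive variance for one new observation = σₙ² + σ² = 4694.9904·335.2561/28505.1985 + 335.2561 = σ²·(σ₀² + 28505.1985)/28505.1985 = 335.2561·33200.1889/28505.1985 = 390.474946; SD = √(335.2561·33200.1889/28505.1985) = 19.7604.

19.7604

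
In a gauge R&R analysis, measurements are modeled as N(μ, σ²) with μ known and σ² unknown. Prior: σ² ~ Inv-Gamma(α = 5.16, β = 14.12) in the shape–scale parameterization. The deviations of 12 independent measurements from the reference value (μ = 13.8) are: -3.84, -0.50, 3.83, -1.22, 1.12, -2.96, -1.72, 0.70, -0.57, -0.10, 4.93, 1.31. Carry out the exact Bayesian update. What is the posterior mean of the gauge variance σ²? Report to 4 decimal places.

4.8825

With known mean μ and an Inverse-Gamma(α, β) prior on σ², the Normal likelihood is conjugate: posterior is Inv-Gamma(α + n/2, β + Σ(xᵢ−μ)²/2).
Σ(xᵢ−μ)² = (-3.84)² + (-0.50)² + (3.83)² + (-1.22)² + (1.12)² + (-2.96)² + (-1.72)² + (0.70)² + (-0.57)² + (-0.10)² + (4.93)² + (1.31)² = 70.9732.
Posterior: Inv-Gamma(5.16 + 12/2, 14.12 + 70.9732/2) = Inv-Gamma(11.16, 49.60660).
E[σ²|data] = β/(α−1) = 49.60660/10.16 = 4.8825.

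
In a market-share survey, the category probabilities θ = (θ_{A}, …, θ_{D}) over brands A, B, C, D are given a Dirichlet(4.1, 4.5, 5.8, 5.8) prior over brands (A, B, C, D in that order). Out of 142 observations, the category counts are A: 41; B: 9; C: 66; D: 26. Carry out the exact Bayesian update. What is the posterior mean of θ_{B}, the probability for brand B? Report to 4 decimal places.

0.0832

The Dirichlet prior is conjugate to the Multinomial likelihood: each posterior αⱼ = prior αⱼ + observed count nⱼ.
Posterior concentration: (45.1, 13.5, 71.8, 31.8), total = 162.2.
E[θ_{B}|data] = α_{B}/Σα = 13.5/162.2 = 0.0832.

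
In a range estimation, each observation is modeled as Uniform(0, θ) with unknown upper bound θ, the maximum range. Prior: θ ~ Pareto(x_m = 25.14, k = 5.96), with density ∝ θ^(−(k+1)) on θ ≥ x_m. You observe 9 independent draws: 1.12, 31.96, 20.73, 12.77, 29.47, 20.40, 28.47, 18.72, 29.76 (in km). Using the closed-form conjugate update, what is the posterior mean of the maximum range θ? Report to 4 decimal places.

A Pareto(scale x_m, shape k) prior on the upper bound θ of Uniform(0, θ) is conjugate: posterior is Pareto(max(x_m, max xᵢ), k + n).
Sample maximum = 31.96; prior scale x_m = 25.14 → posterior scale = max = 31.96.
Posterior shape = 5.96 + 9 = 14.96.
E[θ|data] = k·x_m/(k−1) = 14.96·31.96/13.96 = 34.2494.

34.2494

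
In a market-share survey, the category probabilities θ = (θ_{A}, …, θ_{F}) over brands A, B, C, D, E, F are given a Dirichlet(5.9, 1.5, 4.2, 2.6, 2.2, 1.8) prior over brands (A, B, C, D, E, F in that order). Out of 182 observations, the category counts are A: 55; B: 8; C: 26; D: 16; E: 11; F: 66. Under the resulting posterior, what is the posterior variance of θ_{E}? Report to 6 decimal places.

0.000306

The Dirichlet prior is conjugate to the Multinomial likelihood: each posterior αⱼ = prior αⱼ + observed count nⱼ.
Posterior concentration: (60.9, 9.5, 30.2, 18.6, 13.2, 67.8), total = 200.2.
Var[θ_j] = α_j(Σα−α_j)/((Σα)²(Σα+1)) = 13.2·187.0/(200.2²·201.2) = 0.000306.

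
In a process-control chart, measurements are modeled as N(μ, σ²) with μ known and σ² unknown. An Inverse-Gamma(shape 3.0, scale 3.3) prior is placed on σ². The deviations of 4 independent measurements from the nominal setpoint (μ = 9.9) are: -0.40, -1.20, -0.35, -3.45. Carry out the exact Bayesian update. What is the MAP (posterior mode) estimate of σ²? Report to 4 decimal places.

With known mean μ and an Inverse-Gamma(α, β) prior on σ², the Normal likelihood is conjugate: posterior is Inv-Gamma(α + n/2, β + Σ(xᵢ−μ)²/2).
Σ(xᵢ−μ)² = (-0.40)² + (-1.20)² + (-0.35)² + (-3.45)² = 13.6250.
Posterior: Inv-Gamma(3.0 + 4/2, 3.3 + 13.6250/2) = Inv-Gamma(5.00, 10.11250).
Mode = β/(α+1) = 10.11250/6.00 = 1.6854.

1.6854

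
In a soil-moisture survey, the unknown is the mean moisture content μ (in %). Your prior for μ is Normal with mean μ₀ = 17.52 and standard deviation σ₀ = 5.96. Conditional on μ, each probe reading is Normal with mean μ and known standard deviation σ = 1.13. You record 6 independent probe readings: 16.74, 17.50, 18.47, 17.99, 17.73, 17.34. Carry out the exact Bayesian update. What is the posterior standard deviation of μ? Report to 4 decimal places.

0.4599

For Normal data with known variance σ², a Normal(μ₀, σ₀²) prior on μ is conjugate. Posterior precision = 1/σ₀² + n/σ²; posterior mean is the precision-weighted average of μ₀ and x̄.
σ₀² = 5.96² = 35.5216, σ² = 1.13² = 1.2769; σ² + n·σ₀² = 1.2769 + 6·35.5216 = 214.4065.
Posterior precision = 1/σ₀² + n/σ² = 1/35.5216 + 6/1.2769 = (σ² + n·σ₀²)/(σ₀²σ²) = 214.4065/(35.5216·1.2769); posterior variance σₙ² = σ₀²σ²/(σ² + n·σ₀²) = 35.5216·1.2769/214.4065 = 0.211549.
Posterior SD = √σₙ² = √(35.5216·1.2769/214.4065) = 0.4599.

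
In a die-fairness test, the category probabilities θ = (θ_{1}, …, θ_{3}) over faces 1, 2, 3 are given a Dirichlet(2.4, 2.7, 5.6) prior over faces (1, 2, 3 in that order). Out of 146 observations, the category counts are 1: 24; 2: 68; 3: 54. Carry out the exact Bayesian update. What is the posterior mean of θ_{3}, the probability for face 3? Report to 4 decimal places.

The Dirichlet prior is conjugate to the Multinomial likelihood: each posterior αⱼ = prior αⱼ + observed count nⱼ.
Posterior concentration: (26.4, 70.7, 59.6), total = 156.7.
E[θ_{3}|data] = α_{3}/Σα = 59.6/156.7 = 0.3803.

0.3803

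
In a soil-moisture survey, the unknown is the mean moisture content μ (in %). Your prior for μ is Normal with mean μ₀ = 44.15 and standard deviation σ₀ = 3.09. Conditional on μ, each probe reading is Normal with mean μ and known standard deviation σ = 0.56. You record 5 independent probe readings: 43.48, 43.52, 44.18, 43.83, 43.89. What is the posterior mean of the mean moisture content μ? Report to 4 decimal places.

43.7824

For Normal data with known variance σ², a Normal(μ₀, σ₀²) prior on μ is conjugate. Posterior precision = 1/σ₀² + n/σ²; posterior mean is the precision-weighted average of μ₀ and x̄.
Σxᵢ = 43.48 + 43.52 + 44.18 + 43.83 + 43.89 = 218.9, so n·x̄ = 218.9.
σ₀² = 3.09² = 9.5481, σ² = 0.56² = 0.3136; σ² + n·σ₀² = 0.3136 + 5·9.5481 = 48.0541.
Posterior mean = (μ₀/σ₀² + n·x̄/σ²)/(1/σ₀² + n/σ²) = (σ²·μ₀ + σ₀²·n·x̄)/(σ² + n·σ₀²) = (0.3136·44.15 + 9.5481·218.9)/48.0541 = 2103.92453/48.0541 = 43.7824.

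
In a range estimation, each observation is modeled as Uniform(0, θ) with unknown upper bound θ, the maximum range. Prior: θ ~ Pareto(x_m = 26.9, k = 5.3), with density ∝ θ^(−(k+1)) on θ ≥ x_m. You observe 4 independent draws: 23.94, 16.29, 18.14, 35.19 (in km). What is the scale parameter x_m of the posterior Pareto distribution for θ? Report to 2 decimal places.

35.19

A Pareto(scale x_m, shape k) prior on the upper bound θ of Uniform(0, θ) is conjugate: posterior is Pareto(max(x_m, max xᵢ), k + n).
Sample maximum = 35.19; prior scale x_m = 26.9 → posterior scale = max = 35.19.
Posterior shape = 5.3 + 4 = 9.3.
Posterior scale x_m = 35.19.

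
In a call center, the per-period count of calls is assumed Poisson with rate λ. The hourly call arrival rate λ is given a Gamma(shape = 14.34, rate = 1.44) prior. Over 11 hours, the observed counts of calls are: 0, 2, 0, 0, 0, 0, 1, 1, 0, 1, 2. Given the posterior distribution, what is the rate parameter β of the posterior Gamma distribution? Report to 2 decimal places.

12.44

With a Gamma(shape α, rate β) prior, the Poisson likelihood is conjugate: the posterior is Gamma(α + ΣXᵢ, β + n).
Sum of counts S = 7 over n = 11 hours.
Posterior: Gamma(α+S, β+n) = Gamma(14.34+7, 1.44+11) = Gamma(21.34, 12.44).
Posterior β = 12.44.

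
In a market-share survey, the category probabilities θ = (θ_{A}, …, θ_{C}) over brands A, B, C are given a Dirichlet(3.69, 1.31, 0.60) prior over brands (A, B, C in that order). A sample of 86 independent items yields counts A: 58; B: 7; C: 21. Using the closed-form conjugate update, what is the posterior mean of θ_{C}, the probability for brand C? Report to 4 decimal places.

0.2358

The Dirichlet prior is conjugate to the Multinomial likelihood: each posterior αⱼ = prior αⱼ + observed count nⱼ.
Posterior concentration: (61.69, 8.31, 21.60), total = 91.60.
E[θ_{C}|data] = α_{C}/Σα = 21.60/91.60 = 0.2358.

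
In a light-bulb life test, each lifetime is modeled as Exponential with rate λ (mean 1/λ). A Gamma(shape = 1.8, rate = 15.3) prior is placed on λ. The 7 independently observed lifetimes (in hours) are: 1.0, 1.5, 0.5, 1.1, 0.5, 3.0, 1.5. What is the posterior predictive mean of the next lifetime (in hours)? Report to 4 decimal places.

With a Gamma(shape α, rate β) prior on the exponential rate λ, the posterior after n observations with total T = Σxᵢ is Gamma(α+n, β+T).
Sum of observations T = 9.1 hours; n = 7.
Posterior: Gamma(1.8+7, 15.3+9.1) = Gamma(8.8, 24.4).
The predictive distribution for the next observation is Lomax; its mean is β/(α−1) = 24.4/7.8 = 3.1282.

3.1282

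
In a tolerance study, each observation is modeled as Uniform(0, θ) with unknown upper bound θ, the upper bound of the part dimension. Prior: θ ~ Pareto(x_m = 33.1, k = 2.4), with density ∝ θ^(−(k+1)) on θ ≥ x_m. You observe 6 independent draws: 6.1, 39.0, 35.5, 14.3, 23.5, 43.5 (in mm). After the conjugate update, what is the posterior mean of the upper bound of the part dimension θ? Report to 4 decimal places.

49.3784

A Pareto(scale x_m, shape k) prior on the upper bound θ of Uniform(0, θ) is conjugate: posterior is Pareto(max(x_m, max xᵢ), k + n).
Sample maximum = 43.5; prior scale x_m = 33.1 → posterior scale = max = 43.5.
Posterior shape = 2.4 + 6 = 8.4.
E[θ|data] = k·x_m/(k−1) = 8.4·43.5/7.4 = 49.3784.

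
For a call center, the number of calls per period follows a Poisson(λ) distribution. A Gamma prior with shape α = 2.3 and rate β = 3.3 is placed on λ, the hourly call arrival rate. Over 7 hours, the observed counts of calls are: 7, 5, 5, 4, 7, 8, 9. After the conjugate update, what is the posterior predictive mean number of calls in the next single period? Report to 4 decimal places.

With a Gamma(shape α, rate β) prior, the Poisson likelihood is conjugate: the posterior is Gamma(α + ΣXᵢ, β + n).
Sum of counts S = 45 over n = 7 hours.
Posterior: Gamma(α+S, β+n) = Gamma(2.3+45, 3.3+7) = Gamma(47.3, 10.3).
The predictive distribution for one future period is NegBinom with mean α/β = 4.5922.

4.5922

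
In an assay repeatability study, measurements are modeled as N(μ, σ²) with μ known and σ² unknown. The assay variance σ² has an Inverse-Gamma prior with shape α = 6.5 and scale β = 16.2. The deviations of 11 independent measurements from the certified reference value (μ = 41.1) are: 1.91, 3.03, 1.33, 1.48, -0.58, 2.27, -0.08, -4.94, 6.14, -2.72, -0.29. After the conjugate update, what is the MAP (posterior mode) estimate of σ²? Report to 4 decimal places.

4.7796

With known mean μ and an Inverse-Gamma(α, β) prior on σ², the Normal likelihood is conjugate: posterior is Inv-Gamma(α + n/2, β + Σ(xᵢ−μ)²/2).
Σ(xᵢ−μ)² = (1.91)² + (3.03)² + (1.33)² + (1.48)² + (-0.58)² + (2.27)² + (-0.08)² + (-4.94)² + (6.14)² + (-2.72)² + (-0.29)² = 91.8697.
Posterior: Inv-Gamma(6.5 + 11/2, 16.2 + 91.8697/2) = Inv-Gamma(12.00, 62.13485).
Mode = β/(α+1) = 62.13485/13.00 = 4.7796.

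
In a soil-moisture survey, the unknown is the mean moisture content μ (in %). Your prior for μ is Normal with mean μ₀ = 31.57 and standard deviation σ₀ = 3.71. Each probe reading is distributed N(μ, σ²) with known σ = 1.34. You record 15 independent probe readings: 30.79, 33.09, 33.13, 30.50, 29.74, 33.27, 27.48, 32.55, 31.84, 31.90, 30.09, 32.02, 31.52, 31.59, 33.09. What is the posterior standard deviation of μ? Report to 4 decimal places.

For Normal data with known variance σ², a Normal(μ₀, σ₀²) prior on μ is conjugate. Posterior precision = 1/σ₀² + n/σ²; posterior mean is the precision-weighted average of μ₀ and x̄.
σ₀² = 3.71² = 13.7641, σ² = 1.34² = 1.7956; σ² + n·σ₀² = 1.7956 + 15·13.7641 = 208.2571.
Posterior precision = 1/σ₀² + n/σ² = 1/13.7641 + 15/1.7956 = (σ² + n·σ₀²)/(σ₀²σ²) = 208.2571/(13.7641·1.7956); posterior variance σₙ² = σ₀²σ²/(σ² + n·σ₀²) = 13.7641·1.7956/208.2571 = 0.118675.
Posterior SD = √σₙ² = √(13.7641·1.7956/208.2571) = 0.3445.

0.3445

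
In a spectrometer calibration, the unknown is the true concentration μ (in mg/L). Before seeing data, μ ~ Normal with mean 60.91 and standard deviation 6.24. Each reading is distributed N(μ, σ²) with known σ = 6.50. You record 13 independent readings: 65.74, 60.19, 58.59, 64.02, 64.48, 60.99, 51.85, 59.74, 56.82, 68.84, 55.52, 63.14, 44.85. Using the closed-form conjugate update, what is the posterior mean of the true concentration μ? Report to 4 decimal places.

For Normal data with known variance σ², a Normal(μ₀, σ₀²) prior on μ is conjugate. Posterior precision = 1/σ₀² + n/σ²; posterior mean is the precision-weighted average of μ₀ and x̄.
Σxᵢ = 65.74 + 60.19 + 58.59 + 64.02 + 64.48 + 60.99 + 51.85 + 59.74 + 56.82 + 68.84 + 55.52 + 63.14 + 44.85 = 774.77, so n·x̄ = 774.77.
σ₀² = 6.24² = 38.9376, σ² = 6.50² = 42.25; σ² + n·σ₀² = 42.25 + 13·38.9376 = 548.4388.
Posterior mean = (μ₀/σ₀² + n·x̄/σ²)/(1/σ₀² + n/σ²) = (σ²·μ₀ + σ₀²·n·x̄)/(σ² + n·σ₀²) = (42.25·60.91 + 38.9376·774.77)/548.4388 = 32741.131852/548.4388 = 59.6988.

59.6988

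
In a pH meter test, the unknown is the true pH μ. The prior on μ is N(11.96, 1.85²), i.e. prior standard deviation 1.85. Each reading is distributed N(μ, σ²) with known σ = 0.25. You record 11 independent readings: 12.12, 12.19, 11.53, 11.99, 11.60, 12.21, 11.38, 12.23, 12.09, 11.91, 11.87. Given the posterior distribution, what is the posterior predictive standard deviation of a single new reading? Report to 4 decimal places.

0.2611

For Normal data with known variance σ², a Normal(μ₀, σ₀²) prior on μ is conjugate. Posterior precision = 1/σ₀² + n/σ²; posterior mean is the precision-weighted average of μ₀ and x̄.
σ₀² = 1.85² = 3.4225, σ² = 0.25² = 0.0625; σ² + n·σ₀² = 0.0625 + 11·3.4225 = 37.71.
Posterior precision = 1/σ₀² + n/σ² = 1/3.4225 + 11/0.0625 = (σ² + n·σ₀²)/(σ₀²σ²) = 37.71/(3.4225·0.0625); posterior variance σₙ² = σ₀²σ²/(σ² + n·σ₀²) = 3.4225·0.0625/37.71 = 0.005672.
Predictive variance for one new observation = σₙ² + σ² = 3.4225·0.0625/37.71 + 0.0625 = σ²·(σ₀² + 37.71)/37.71 = 0.0625·41.1325/37.71 = 0.068172; SD = √(0.0625·41.1325/37.71) = 0.2611.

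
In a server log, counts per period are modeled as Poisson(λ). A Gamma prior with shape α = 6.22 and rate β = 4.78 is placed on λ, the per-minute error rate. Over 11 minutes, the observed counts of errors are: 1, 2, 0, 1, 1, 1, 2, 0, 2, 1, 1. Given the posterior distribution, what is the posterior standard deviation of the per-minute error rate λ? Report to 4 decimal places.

With a Gamma(shape α, rate β) prior, the Poisson likelihood is conjugate: the posterior is Gamma(α + ΣXᵢ, β + n).
Sum of counts S = 12 over n = 11 minutes.
Posterior: Gamma(α+S, β+n) = Gamma(6.22+12, 4.78+11) = Gamma(18.22, 15.78).
SD = √α/β = √18.22/15.78 = 0.2705.

0.2705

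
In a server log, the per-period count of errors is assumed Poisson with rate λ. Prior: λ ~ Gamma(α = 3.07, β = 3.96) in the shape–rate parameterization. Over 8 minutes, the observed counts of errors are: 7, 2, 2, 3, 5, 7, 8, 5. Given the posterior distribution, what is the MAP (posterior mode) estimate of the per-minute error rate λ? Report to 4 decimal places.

3.4339

With a Gamma(shape α, rate β) prior, the Poisson likelihood is conjugate: the posterior is Gamma(α + ΣXᵢ, β + n).
Sum of counts S = 39 over n = 8 minutes.
Posterior: Gamma(α+S, β+n) = Gamma(3.07+39, 3.96+8) = Gamma(42.07, 11.96).
Mode of Gamma(α,β) for α≥1 is (α−1)/β = 41.07/11.96 = 3.4339.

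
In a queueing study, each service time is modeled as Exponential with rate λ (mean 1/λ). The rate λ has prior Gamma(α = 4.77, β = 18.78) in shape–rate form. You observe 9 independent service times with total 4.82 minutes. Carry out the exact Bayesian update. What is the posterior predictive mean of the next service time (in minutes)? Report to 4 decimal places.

1.8481

With a Gamma(shape α, rate β) prior on the exponential rate λ, the posterior after n observations with total T = Σxᵢ is Gamma(α+n, β+T).
Posterior: Gamma(4.77+9, 18.78+4.82) = Gamma(13.77, 23.60).
The predictive distribution for the next observation is Lomax; its mean is β/(α−1) = 23.60/12.77 = 1.8481.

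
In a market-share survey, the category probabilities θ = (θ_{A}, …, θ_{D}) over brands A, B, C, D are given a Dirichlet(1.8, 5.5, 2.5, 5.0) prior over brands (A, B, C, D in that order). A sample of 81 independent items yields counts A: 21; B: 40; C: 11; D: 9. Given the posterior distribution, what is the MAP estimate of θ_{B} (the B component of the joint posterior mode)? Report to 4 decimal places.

The Dirichlet prior is conjugate to the Multinomial likelihood: each posterior αⱼ = prior αⱼ + observed count nⱼ.
Posterior concentration: (22.8, 45.5, 13.5, 14.0), total = 95.8.
Joint mode component: (α_{B}−1)/(Σα−K) = 44.5/91.8 = 0.4847.

0.4847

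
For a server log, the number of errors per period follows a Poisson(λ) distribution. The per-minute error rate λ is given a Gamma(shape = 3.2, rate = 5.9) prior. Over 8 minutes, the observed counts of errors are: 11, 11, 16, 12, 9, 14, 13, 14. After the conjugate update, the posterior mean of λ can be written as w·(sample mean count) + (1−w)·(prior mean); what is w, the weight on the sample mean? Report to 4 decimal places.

With a Gamma(shape α, rate β) prior, the Poisson likelihood is conjugate: the posterior is Gamma(α + ΣXᵢ, β + n).
Posterior mean = (α₀+S)/(β₀+n) = [n/(β₀+n)]·(S/n) + [β₀/(β₀+n)]·(α₀/β₀), so only n and β₀ enter the weight.
Weight on data w = n/(β₀+n) = 8/(5.9+8) = 8/13.9 = 0.5755.

0.5755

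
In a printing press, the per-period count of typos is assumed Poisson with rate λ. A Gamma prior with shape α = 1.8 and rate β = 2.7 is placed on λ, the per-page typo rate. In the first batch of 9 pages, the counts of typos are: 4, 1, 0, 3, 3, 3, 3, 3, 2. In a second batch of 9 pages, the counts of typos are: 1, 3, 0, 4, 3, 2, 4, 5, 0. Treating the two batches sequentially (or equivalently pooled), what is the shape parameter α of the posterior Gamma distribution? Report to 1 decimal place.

With a Gamma(shape α, rate β) prior, the Poisson likelihood is conjugate: the posterior is Gamma(α + ΣXᵢ, β + n).
Batch 1: sum of counts S = 22 over n = 9 pages.
After batch 1: Gamma(α+S, β+n) = Gamma(1.8+22, 2.7+9) = Gamma(23.8, 11.7).
Batch 2: sum of counts S = 22 over n = 9 pages.
After batch 2: Gamma(α+S, β+n) = Gamma(23.8+22, 11.7+9) = Gamma(45.8, 20.7).
Posterior α = 45.8.

45.8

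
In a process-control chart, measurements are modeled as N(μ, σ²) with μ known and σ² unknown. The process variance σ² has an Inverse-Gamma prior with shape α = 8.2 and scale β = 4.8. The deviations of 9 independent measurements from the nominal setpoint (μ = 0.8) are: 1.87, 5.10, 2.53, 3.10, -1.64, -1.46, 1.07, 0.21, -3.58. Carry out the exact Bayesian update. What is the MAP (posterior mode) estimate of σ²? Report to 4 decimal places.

With known mean μ and an Inverse-Gamma(α, β) prior on σ², the Normal likelihood is conjugate: posterior is Inv-Gamma(α + n/2, β + Σ(xᵢ−μ)²/2).
Σ(xᵢ−μ)² = (1.87)² + (5.10)² + (2.53)² + (3.10)² + (-1.64)² + (-1.46)² + (1.07)² + (0.21)² + (-3.58)² = 64.3444.
Posterior: Inv-Gamma(8.2 + 9/2, 4.8 + 64.3444/2) = Inv-Gamma(12.70, 36.97220).
Mode = β/(α+1) = 36.97220/13.70 = 2.6987.

2.6987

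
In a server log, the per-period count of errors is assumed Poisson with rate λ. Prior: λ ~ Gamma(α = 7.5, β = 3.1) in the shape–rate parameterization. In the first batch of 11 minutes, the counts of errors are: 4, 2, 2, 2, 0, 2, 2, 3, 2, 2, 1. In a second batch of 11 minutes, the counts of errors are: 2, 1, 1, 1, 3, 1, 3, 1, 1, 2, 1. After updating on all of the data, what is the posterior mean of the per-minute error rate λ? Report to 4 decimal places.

With a Gamma(shape α, rate β) prior, the Poisson likelihood is conjugate: the posterior is Gamma(α + ΣXᵢ, β + n).
Batch 1: sum of counts S = 22 over n = 11 minutes.
After batch 1: Gamma(α+S, β+n) = Gamma(7.5+22, 3.1+11) = Gamma(29.5, 14.1).
Batch 2: sum of counts S = 17 over n = 11 minutes.
After batch 2: Gamma(α+S, β+n) = Gamma(29.5+17, 14.1+11) = Gamma(46.5, 25.1).
Posterior mean = α/β = 46.5/25.1 = 1.8526.

1.8526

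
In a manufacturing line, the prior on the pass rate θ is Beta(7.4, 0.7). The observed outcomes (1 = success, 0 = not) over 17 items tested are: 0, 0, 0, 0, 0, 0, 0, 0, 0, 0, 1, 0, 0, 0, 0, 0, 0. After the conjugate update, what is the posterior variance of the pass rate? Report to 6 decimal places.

0.008531

The Beta prior is conjugate to a Binomial/Bernoulli likelihood; the update adds successes to α and failures to β.
Posterior: Beta(α+k, β+n−k) = Beta(7.4+1, 0.7+16) = Beta(8.4, 16.7).
Var = αβ/((α+β)²(α+β+1)) = 8.4·16.7/(25.1²·26.1) = 0.008531.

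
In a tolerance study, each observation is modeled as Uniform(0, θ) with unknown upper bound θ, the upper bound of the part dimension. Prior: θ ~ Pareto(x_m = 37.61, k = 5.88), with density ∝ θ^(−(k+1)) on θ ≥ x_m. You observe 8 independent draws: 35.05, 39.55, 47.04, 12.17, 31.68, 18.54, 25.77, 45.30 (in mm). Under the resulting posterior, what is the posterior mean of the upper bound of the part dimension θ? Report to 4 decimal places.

50.6922

A Pareto(scale x_m, shape k) prior on the upper bound θ of Uniform(0, θ) is conjugate: posterior is Pareto(max(x_m, max xᵢ), k + n).
Sample maximum = 47.04; prior scale x_m = 37.61 → posterior scale = max = 47.04.
Posterior shape = 5.88 + 8 = 13.88.
E[θ|data] = k·x_m/(k−1) = 13.88·47.04/12.88 = 50.6922.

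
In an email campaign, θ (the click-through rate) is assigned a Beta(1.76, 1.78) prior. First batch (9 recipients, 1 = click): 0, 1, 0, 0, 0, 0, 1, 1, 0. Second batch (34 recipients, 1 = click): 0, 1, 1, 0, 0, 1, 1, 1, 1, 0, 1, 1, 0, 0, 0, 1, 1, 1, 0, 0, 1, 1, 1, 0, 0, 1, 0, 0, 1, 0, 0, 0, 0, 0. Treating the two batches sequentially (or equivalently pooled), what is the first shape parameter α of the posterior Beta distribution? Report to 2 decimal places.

20.76

The Beta prior is conjugate to a Binomial/Bernoulli likelihood; the update adds successes to α and failures to β.
After batch 1: Beta(1.76+3, 1.78+6) = Beta(4.76, 7.78).
After batch 2: Beta(4.76+16, 7.78+18) = Beta(20.76, 25.78).
Posterior α = 20.76.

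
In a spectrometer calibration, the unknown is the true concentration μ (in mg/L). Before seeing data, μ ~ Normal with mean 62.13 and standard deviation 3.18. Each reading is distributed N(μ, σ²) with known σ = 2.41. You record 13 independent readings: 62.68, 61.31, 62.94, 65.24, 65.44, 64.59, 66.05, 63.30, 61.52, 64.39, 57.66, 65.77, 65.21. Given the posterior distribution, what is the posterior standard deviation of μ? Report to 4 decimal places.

For Normal data with known variance σ², a Normal(μ₀, σ₀²) prior on μ is conjugate. Posterior precision = 1/σ₀² + n/σ²; posterior mean is the precision-weighted average of μ₀ and x̄.
σ₀² = 3.18² = 10.1124, σ² = 2.41² = 5.8081; σ² + n·σ₀² = 5.8081 + 13·10.1124 = 137.2693.
Posterior precision = 1/σ₀² + n/σ² = 1/10.1124 + 13/5.8081 = (σ² + n·σ₀²)/(σ₀²σ²) = 137.2693/(10.1124·5.8081); posterior variance σₙ² = σ₀²σ²/(σ² + n·σ₀²) = 10.1124·5.8081/137.2693 = 0.427873.
Posterior SD = √σₙ² = √(10.1124·5.8081/137.2693) = 0.6541.

0.6541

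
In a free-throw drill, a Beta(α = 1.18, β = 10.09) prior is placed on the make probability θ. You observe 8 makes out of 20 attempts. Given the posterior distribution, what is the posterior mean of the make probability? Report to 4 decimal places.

0.2936

The Beta prior is conjugate to a Binomial/Bernoulli likelihood; the update adds successes to α and failures to β.
Posterior: Beta(α+k, β+n−k) = Beta(1.18+8, 10.09+12) = Beta(9.18, 22.09).
Posterior mean = α/(α+β) = 9.18/31.27 = 0.2936.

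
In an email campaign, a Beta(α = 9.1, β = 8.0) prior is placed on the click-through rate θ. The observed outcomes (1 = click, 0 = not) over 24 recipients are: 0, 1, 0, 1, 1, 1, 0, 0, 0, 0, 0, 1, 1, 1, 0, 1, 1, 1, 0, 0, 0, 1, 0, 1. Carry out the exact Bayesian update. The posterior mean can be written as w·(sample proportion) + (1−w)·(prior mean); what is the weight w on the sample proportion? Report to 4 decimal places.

0.5839

The Beta prior is conjugate to a Binomial/Bernoulli likelihood; the update adds successes to α and failures to β.
Posterior mean = (α₀+k)/(α₀+β₀+n) = [n/(α₀+β₀+n)]·(k/n) + [(α₀+β₀)/(α₀+β₀+n)]·α₀/(α₀+β₀), so only n and the prior enter the weight.
The weight on the data is w = n/(α₀+β₀+n) = 24/(9.1+8.0+24) = 24/41.1 = 0.5839.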